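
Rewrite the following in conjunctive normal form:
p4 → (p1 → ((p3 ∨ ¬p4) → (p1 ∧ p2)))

p4 → (p1 → ((p3 ∨ ¬p4) → (p1 ∧ p2)))
= ¬p4 ∨ (p1 → ((p3 ∨ ¬p4) → (p1 ∧ p2)))   — eliminate →
= ¬p4 ∨ ¬p1 ∨ ((p3 ∨ ¬p4) → (p1 ∧ p2))   — eliminate →
= ¬p4 ∨ ¬p1 ∨ ¬(p3 ∨ ¬p4) ∨ (p1 ∧ p2)   — eliminate →
= ¬p4 ∨ ¬p1 ∨ (¬p3 ∧ ¬¬p4) ∨ (p1 ∧ p2)   — De Morgan
= ¬p4 ∨ ¬p1 ∨ (¬p3 ∧ p4) ∨ (p1 ∧ p2)   — double negation
= (¬p4 ∨ ¬p1 ∨ ¬p3 ∨ p1) ∧ (¬p4 ∨ ¬p1 ∨ ¬p3 ∨ p2) ∧ (¬p4 ∨ ¬p1 ∨ p4 ∨ p1) ∧ (¬p4 ∨ ¬p1 ∨ p4 ∨ p2)   — distribute ∨ over ∧
= ¬p4 ∨ ¬p1 ∨ ¬p3 ∨ p2   — simplify

¬p4 ∨ ¬p1 ∨ ¬p3 ∨ p2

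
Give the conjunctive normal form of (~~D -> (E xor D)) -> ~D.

~D | E

(~~D -> (E xor D)) -> ~D
⇔ ~(~~D -> (E xor D)) | ~D
⇔ ~(~~~D | (E xor D)) | ~D
⇔ ~(~~~D | ((E | D) & ~(E & D))) | ~D
⇔ (~~~~D & ~((E | D) & ~(E & D))) | ~D
⇔ (~~D & ~((E | D) & ~(E & D))) | ~D
⇔ (D & ~((E | D) & ~(E & D))) | ~D
⇔ (D & (~(E | D) | ~~(E & D))) | ~D
⇔ (D & ((~E & ~D) | ~~(E & D))) | ~D
⇔ (D & ((~E & ~D) | (E & D))) | ~D
⇔ (D | ~D) & (~E | E | ~D) & (~E | D | ~D) & (~D | E | ~D) & (~D | D | ~D)
⇔ ~D | E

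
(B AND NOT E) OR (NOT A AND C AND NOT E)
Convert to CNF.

(B AND NOT E) OR (NOT A AND C AND NOT E)
≡ (B OR NOT A) AND (B OR C) AND (B OR NOT E) AND (NOT E OR NOT A) AND (NOT E OR C) AND (NOT E OR NOT E)
≡ (B OR NOT A) AND (B OR C) AND NOT E

(B OR NOT A) AND (B OR C) AND NOT E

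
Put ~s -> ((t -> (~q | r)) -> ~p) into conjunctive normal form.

(s | t | ~p) & (s | q | ~p) & (s | ~r | ~p)

~s -> ((t -> (~q | r)) -> ~p)
⇔ ~~s | ((t -> (~q | r)) -> ~p)   [eliminate ->]
⇔ ~~s | ~(t -> (~q | r)) | ~p   [eliminate ->]
⇔ ~~s | ~(~t | ~q | r) | ~p   [eliminate ->]
⇔ s | ~(~t | ~q | r) | ~p   [double negation]
⇔ s | (~~t & ~~q & ~r) | ~p   [De Morgan]
⇔ s | (t & ~~q & ~r) | ~p   [double negation]
⇔ s | (t & q & ~r) | ~p   [double negation]
⇔ (s | t | ~p) & (s | q | ~p) & (s | ~r | ~p)   [distribute | over &]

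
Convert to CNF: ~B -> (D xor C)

~B -> (D xor C)
≡ ~~B | (D xor C)   — eliminate ->
≡ ~~B | ((D | C) & ~(D & C))   — expand xor
≡ B | ((D | C) & ~(D & C))   — double negation
≡ B | ((D | C) & (~D | ~C))   — De Morgan
≡ (B | D | C) & (B | ~D | ~C)   — distribute | over &

(B | D | C) & (B | ~D | ~C)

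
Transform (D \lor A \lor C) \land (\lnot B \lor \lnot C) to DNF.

D \land \lnot B \lor D \land \lnot C \lor A \land \lnot B \lor A \land \lnot C \lor C \land \lnot B

(D \lor A \lor C) \land (\lnot B \lor \lnot C)
≡ D \land \lnot B \lor D \land \lnot C \lor A \land \lnot B \lor A \land \lnot C \lor C \land \lnot B \lor C \land \lnot C   (distribute \land over \lor)
≡ D \land \lnot B \lor D \land \lnot C \lor A \land \lnot B \lor A \land \lnot C \lor C \land \lnot B   (simplify)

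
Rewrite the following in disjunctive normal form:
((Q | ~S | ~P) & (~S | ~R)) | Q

((Q | ~S | ~P) & (~S | ~R)) | Q
≡ (Q & ~S) | (Q & ~R) | (~S & ~S) | (~S & ~R) | (~P & ~S) | (~P & ~R) | Q   (distribute & over |)
≡ ~S | (~P & ~R) | Q   (simplify)

~S | (~P & ~R) | Q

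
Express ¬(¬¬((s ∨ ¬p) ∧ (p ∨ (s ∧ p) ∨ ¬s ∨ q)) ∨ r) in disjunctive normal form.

(¬s ∧ p ∧ ¬r) ∨ (¬p ∧ s ∧ ¬q ∧ ¬r)

¬(¬¬((s ∨ ¬p) ∧ (p ∨ (s ∧ p) ∨ ¬s ∨ q)) ∨ r)
≡ ¬¬¬((s ∨ ¬p) ∧ (p ∨ (s ∧ p) ∨ ¬s ∨ q)) ∧ ¬r   [De Morgan]
≡ ¬((s ∨ ¬p) ∧ (p ∨ (s ∧ p) ∨ ¬s ∨ q)) ∧ ¬r   [double negation]
≡ (¬(s ∨ ¬p) ∨ ¬(p ∨ (s ∧ p) ∨ ¬s ∨ q)) ∧ ¬r   [De Morgan]
≡ ((¬s ∧ ¬¬p) ∨ ¬(p ∨ (s ∧ p) ∨ ¬s ∨ q)) ∧ ¬r   [De Morgan]
≡ ((¬s ∧ p) ∨ ¬(p ∨ (s ∧ p) ∨ ¬s ∨ q)) ∧ ¬r   [double negation]
≡ ((¬s ∧ p) ∨ (¬p ∧ ¬(s ∧ p) ∧ ¬¬s ∧ ¬q)) ∧ ¬r   [De Morgan]
≡ ((¬s ∧ p) ∨ (¬p ∧ (¬s ∨ ¬p) ∧ ¬¬s ∧ ¬q)) ∧ ¬r   [De Morgan]
≡ ((¬s ∧ p) ∨ (¬p ∧ (¬s ∨ ¬p) ∧ s ∧ ¬q)) ∧ ¬r   [double negation]
≡ (¬s ∧ p ∧ ¬r) ∨ (¬p ∧ ¬s ∧ s ∧ ¬q ∧ ¬r) ∨ (¬p ∧ ¬p ∧ s ∧ ¬q ∧ ¬r)   [distribute ∧ over ∨]
≡ (¬s ∧ p ∧ ¬r) ∨ (¬p ∧ s ∧ ¬q ∧ ¬r)   [simplify]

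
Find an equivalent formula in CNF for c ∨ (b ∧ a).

(c ∨ b) ∧ (c ∨ a)

c ∨ (b ∧ a)
≡ (c ∨ b) ∧ (c ∨ a)   — distribute ∨ over ∧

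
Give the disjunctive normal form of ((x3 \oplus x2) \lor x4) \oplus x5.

((x3 \oplus x2) \lor x4) \oplus x5
≡ (((x3 \oplus x2) \lor x4) \land \lnot x5) \lor (\lnot ((x3 \oplus x2) \lor x4) \land x5)   [expand \oplus]
≡ (((x3 \land \lnot x2) \lor (\lnot x3 \land x2) \lor x4) \land \lnot x5) \lor (\lnot ((x3 \oplus x2) \lor x4) \land x5)   [expand \oplus]
≡ (((x3 \land \lnot x2) \lor (\lnot x3 \land x2) \lor x4) \land \lnot x5) \lor (\lnot ((x3 \land \lnot x2) \lor (\lnot x3 \land x2) \lor x4) \land x5)   [expand \oplus]
≡ (((x3 \land \lnot x2) \lor (\lnot x3 \land x2) \lor x4) \land \lnot x5) \lor (\lnot (x3 \land \lnot x2) \land \lnot (\lnot x3 \land x2) \land \lnot x4 \land x5)   [De Morgan]
≡ (((x3 \land \lnot x2) \lor (\lnot x3 \land x2) \lor x4) \land \lnot x5) \lor ((\lnot x3 \lor \lnot \lnot x2) \land \lnot (\lnot x3 \land x2) \land \lnot x4 \land x5)   [De Morgan]
≡ (((x3 \land \lnot x2) \lor (\lnot x3 \land x2) \lor x4) \land \lnot x5) \lor ((\lnot x3 \lor x2) \land \lnot (\lnot x3 \land x2) \land \lnot x4 \land x5)   [double negation]
≡ (((x3 \land \lnot x2) \lor (\lnot x3 \land x2) \lor x4) \land \lnot x5) \lor ((\lnot x3 \lor x2) \land (\lnot \lnot x3 \lor \lnot x2) \land \lnot x4 \land x5)   [De Morgan]
≡ (((x3 \land \lnot x2) \lor (\lnot x3 \land x2) \lor x4) \land \lnot x5) \lor ((\lnot x3 \lor x2) \land (x3 \lor \lnot x2) \land \lnot x4 \land x5)   [double negation]
≡ (x3 \land \lnot x2 \land \lnot x5) \lor (\lnot x3 \land x2 \land \lnot x5) \lor (x4 \land \lnot x5) \lor (\lnot x3 \land x3 \land \lnot x4 \land x5) \lor (\lnot x3 \land \lnot x2 \land \lnot x4 \land x5) \lor (x2 \land x3 \land \lnot x4 \land x5) \lor (x2 \land \lnot x2 \land \lnot x4 \land x5)   [distribute \land over \lor]
≡ (x3 \land \lnot x2 \land \lnot x5) \lor (\lnot x3 \land x2 \land \lnot x5) \lor (x4 \land \lnot x5) \lor (\lnot x3 \land \lnot x2 \land \lnot x4 \land x5) \lor (x2 \land x3 \land \lnot x4 \land x5)   [simplify]

(x3 \land \lnot x2 \land \lnot x5) \lor (\lnot x3 \land x2 \land \lnot x5) \lor (x4 \land \lnot x5) \lor (\lnot x3 \land \lnot x2 \land \lnot x4 \land x5) \lor (x2 \land x3 \land \lnot x4 \land x5)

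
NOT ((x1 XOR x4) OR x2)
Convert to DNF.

(NOT x1 AND NOT x4 AND NOT x2) OR (x4 AND x1 AND NOT x2)

NOT ((x1 XOR x4) OR x2)
≡ NOT ((x1 AND NOT x4) OR (NOT x1 AND x4) OR x2)   [expand XOR]
≡ NOT (x1 AND NOT x4) AND NOT (NOT x1 AND x4) AND NOT x2   [De Morgan]
≡ (NOT x1 OR NOT NOT x4) AND NOT (NOT x1 AND x4) AND NOT x2   [De Morgan]
≡ (NOT x1 OR x4) AND NOT (NOT x1 AND x4) AND NOT x2   [double negation]
≡ (NOT x1 OR x4) AND (NOT NOT x1 OR NOT x4) AND NOT x2   [De Morgan]
≡ (NOT x1 OR x4) AND (x1 OR NOT x4) AND NOT x2   [double negation]
≡ (NOT x1 AND x1 AND NOT x2) OR (NOT x1 AND NOT x4 AND NOT x2) OR (x4 AND x1 AND NOT x2) OR (x4 AND NOT x4 AND NOT x2)   [distribute AND over OR]
≡ (NOT x1 AND NOT x4 AND NOT x2) OR (x4 AND x1 AND NOT x2)   [simplify]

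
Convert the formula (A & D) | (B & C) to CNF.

(A & D) | (B & C)
≡ (A | B) & (A | C) & (D | B) & (D | C)   — distribute | over &

(A | B) & (A | C) & (D | B) & (D | C)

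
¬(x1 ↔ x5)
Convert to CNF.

(x1 ∨ x5) ∧ (¬x5 ∨ ¬x1)

¬(x1 ↔ x5)
= ¬((x1 → x5) ∧ (x5 → x1))   [eliminate ↔]
= ¬((¬x1 ∨ x5) ∧ (x5 → x1))   [eliminate →]
= ¬((¬x1 ∨ x5) ∧ (¬x5 ∨ x1))   [eliminate →]
= ¬(¬x1 ∨ x5) ∨ ¬(¬x5 ∨ x1)   [De Morgan]
= (¬¬x1 ∧ ¬x5) ∨ ¬(¬x5 ∨ x1)   [De Morgan]
= (x1 ∧ ¬x5) ∨ ¬(¬x5 ∨ x1)   [double negation]
= (x1 ∧ ¬x5) ∨ (¬¬x5 ∧ ¬x1)   [De Morgan]
= (x1 ∧ ¬x5) ∨ (x5 ∧ ¬x1)   [double negation]
= (x1 ∨ x5) ∧ (x1 ∨ ¬x1) ∧ (¬x5 ∨ x5) ∧ (¬x5 ∨ ¬x1)   [distribute ∨ over ∧]
= (x1 ∨ x5) ∧ (¬x5 ∨ ¬x1)   [simplify]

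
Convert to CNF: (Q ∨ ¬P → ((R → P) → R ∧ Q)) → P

¬R ∨ P

(Q ∨ ¬P → ((R → P) → R ∧ Q)) → P
≡ ¬(Q ∨ ¬P → ((R → P) → R ∧ Q)) ∨ P   [eliminate →]
≡ ¬(¬(Q ∨ ¬P) ∨ ((R → P) → R ∧ Q)) ∨ P   [eliminate →]
≡ ¬(¬(Q ∨ ¬P) ∨ ¬(R → P) ∨ R ∧ Q) ∨ P   [eliminate →]
≡ ¬(¬(Q ∨ ¬P) ∨ ¬(¬R ∨ P) ∨ R ∧ Q) ∨ P   [eliminate →]
≡ ¬¬(Q ∨ ¬P) ∧ ¬¬(¬R ∨ P) ∧ ¬(R ∧ Q) ∨ P   [De Morgan]
≡ (Q ∨ ¬P) ∧ ¬¬(¬R ∨ P) ∧ ¬(R ∧ Q) ∨ P   [double negation]
≡ (Q ∨ ¬P) ∧ (¬R ∨ P) ∧ ¬(R ∧ Q) ∨ P   [double negation]
≡ (Q ∨ ¬P) ∧ (¬R ∨ P) ∧ (¬R ∨ ¬Q) ∨ P   [De Morgan]
≡ (Q ∨ ¬P ∨ P) ∧ (¬R ∨ P ∨ P) ∧ (¬R ∨ ¬Q ∨ P)   [distribute ∨ over ∧]
≡ ¬R ∨ P   [simplify]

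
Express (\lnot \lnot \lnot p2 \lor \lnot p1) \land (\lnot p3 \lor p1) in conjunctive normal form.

(\lnot \lnot \lnot p2 \lor \lnot p1) \land (\lnot p3 \lor p1)
⇔ (\lnot p2 \lor \lnot p1) \land (\lnot p3 \lor p1)   (double negation)

(\lnot p2 \lor \lnot p1) \land (\lnot p3 \lor p1)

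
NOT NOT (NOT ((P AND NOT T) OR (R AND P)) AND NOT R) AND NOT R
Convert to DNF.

(NOT P AND NOT R) OR (T AND NOT R)

NOT NOT (NOT ((P AND NOT T) OR (R AND P)) AND NOT R) AND NOT R
≡ NOT ((P AND NOT T) OR (R AND P)) AND NOT R AND NOT R   — double negation
≡ NOT (P AND NOT T) AND NOT (R AND P) AND NOT R AND NOT R   — De Morgan
≡ (NOT P OR NOT NOT T) AND NOT (R AND P) AND NOT R AND NOT R   — De Morgan
≡ (NOT P OR T) AND NOT (R AND P) AND NOT R AND NOT R   — double negation
≡ (NOT P OR T) AND (NOT R OR NOT P) AND NOT R AND NOT R   — De Morgan
≡ (NOT P AND NOT R AND NOT R AND NOT R) OR (NOT P AND NOT P AND NOT R AND NOT R) OR (T AND NOT R AND NOT R AND NOT R) OR (T AND NOT P AND NOT R AND NOT R)   — distribute AND over OR
≡ (NOT P AND NOT R) OR (T AND NOT R)   — simplify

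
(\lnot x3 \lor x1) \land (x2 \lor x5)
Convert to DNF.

(\lnot x3 \lor x1) \land (x2 \lor x5)
≡ (\lnot x3 \land x2) \lor (\lnot x3 \land x5) \lor (x1 \land x2) \lor (x1 \land x5)   [distribute \land over \lor]

(\lnot x3 \land x2) \lor (\lnot x3 \land x5) \lor (x1 \land x2) \lor (x1 \land x5)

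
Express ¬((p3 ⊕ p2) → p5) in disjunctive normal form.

¬((p3 ⊕ p2) → p5)
≡ ¬(¬(p3 ⊕ p2) ∨ p5)   — eliminate →
≡ ¬(¬((p3 ∧ ¬p2) ∨ (¬p3 ∧ p2)) ∨ p5)   — expand ⊕
≡ ¬¬((p3 ∧ ¬p2) ∨ (¬p3 ∧ p2)) ∧ ¬p5   — De Morgan
≡ ((p3 ∧ ¬p2) ∨ (¬p3 ∧ p2)) ∧ ¬p5   — double negation
≡ (p3 ∧ ¬p2 ∧ ¬p5) ∨ (¬p3 ∧ p2 ∧ ¬p5)   — distribute ∧ over ∨

(p3 ∧ ¬p2 ∧ ¬p5) ∨ (¬p3 ∧ p2 ∧ ¬p5)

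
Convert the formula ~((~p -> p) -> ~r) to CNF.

p & r

~((~p -> p) -> ~r)
≡ ~(~(~p -> p) | ~r)   [eliminate ->]
≡ ~(~(~~p | p) | ~r)   [eliminate ->]
≡ ~~(~~p | p) & ~~r   [De Morgan]
≡ (~~p | p) & ~~r   [double negation]
≡ (p | p) & ~~r   [double negation]
≡ (p | p) & r   [double negation]
≡ p & r   [simplify]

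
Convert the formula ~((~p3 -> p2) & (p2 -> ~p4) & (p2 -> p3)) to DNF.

~((~p3 -> p2) & (p2 -> ~p4) & (p2 -> p3))
⇔ ~((~~p3 | p2) & (p2 -> ~p4) & (p2 -> p3))   — eliminate ->
⇔ ~((~~p3 | p2) & (~p2 | ~p4) & (p2 -> p3))   — eliminate ->
⇔ ~((~~p3 | p2) & (~p2 | ~p4) & (~p2 | p3))   — eliminate ->
⇔ ~(~~p3 | p2) | ~(~p2 | ~p4) | ~(~p2 | p3)   — De Morgan
⇔ (~~~p3 & ~p2) | ~(~p2 | ~p4) | ~(~p2 | p3)   — De Morgan
⇔ (~p3 & ~p2) | ~(~p2 | ~p4) | ~(~p2 | p3)   — double negation
⇔ (~p3 & ~p2) | (~~p2 & ~~p4) | ~(~p2 | p3)   — De Morgan
⇔ (~p3 & ~p2) | (p2 & ~~p4) | ~(~p2 | p3)   — double negation
⇔ (~p3 & ~p2) | (p2 & p4) | ~(~p2 | p3)   — double negation
⇔ (~p3 & ~p2) | (p2 & p4) | (~~p2 & ~p3)   — De Morgan
⇔ (~p3 & ~p2) | (p2 & p4) | (p2 & ~p3)   — double negation

(~p3 & ~p2) | (p2 & p4) | (p2 & ~p3)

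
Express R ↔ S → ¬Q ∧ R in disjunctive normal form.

¬R ∧ S ∨ ¬S ∧ R ∨ ¬Q ∧ R

R ↔ S → ¬Q ∧ R
⇔ (R → (S → ¬Q ∧ R)) ∧ ((S → ¬Q ∧ R) → R)
⇔ (¬R ∨ (S → ¬Q ∧ R)) ∧ ((S → ¬Q ∧ R) → R)
⇔ (¬R ∨ ¬S ∨ ¬Q ∧ R) ∧ ((S → ¬Q ∧ R) → R)
⇔ (¬R ∨ ¬S ∨ ¬Q ∧ R) ∧ (¬(S → ¬Q ∧ R) ∨ R)
⇔ (¬R ∨ ¬S ∨ ¬Q ∧ R) ∧ (¬(¬S ∨ ¬Q ∧ R) ∨ R)
⇔ (¬R ∨ ¬S ∨ ¬Q ∧ R) ∧ (¬¬S ∧ ¬(¬Q ∧ R) ∨ R)
⇔ (¬R ∨ ¬S ∨ ¬Q ∧ R) ∧ (S ∧ ¬(¬Q ∧ R) ∨ R)
⇔ (¬R ∨ ¬S ∨ ¬Q ∧ R) ∧ (S ∧ (¬¬Q ∨ ¬R) ∨ R)
⇔ (¬R ∨ ¬S ∨ ¬Q ∧ R) ∧ (S ∧ (Q ∨ ¬R) ∨ R)
⇔ ¬R ∧ S ∧ Q ∨ ¬R ∧ S ∧ ¬R ∨ ¬R ∧ R ∨ ¬S ∧ S ∧ Q ∨ ¬S ∧ S ∧ ¬R ∨ ¬S ∧ R ∨ ¬Q ∧ R ∧ S ∧ Q ∨ ¬Q ∧ R ∧ S ∧ ¬R ∨ ¬Q ∧ R ∧ R
⇔ ¬R ∧ S ∨ ¬S ∧ R ∨ ¬Q ∧ R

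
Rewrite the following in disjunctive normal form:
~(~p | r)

~(~p | r)
= ~~p & ~r   (De Morgan)
= p & ~r   (double negation)

p & ~r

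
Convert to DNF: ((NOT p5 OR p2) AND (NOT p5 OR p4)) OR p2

NOT p5 OR p2

((NOT p5 OR p2) AND (NOT p5 OR p4)) OR p2
≡ (NOT p5 AND NOT p5) OR (NOT p5 AND p4) OR (p2 AND NOT p5) OR (p2 AND p4) OR p2   [distribute AND over OR]
≡ NOT p5 OR p2   [simplify]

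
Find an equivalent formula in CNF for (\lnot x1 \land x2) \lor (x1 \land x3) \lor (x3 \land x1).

(\lnot x1 \land x2) \lor (x1 \land x3) \lor (x3 \land x1)
⇔ (\lnot x1 \lor x1 \lor x3) \land (\lnot x1 \lor x1 \lor x1) \land (\lnot x1 \lor x3 \lor x3) \land (\lnot x1 \lor x3 \lor x1) \land (x2 \lor x1 \lor x3) \land (x2 \lor x1 \lor x1) \land (x2 \lor x3 \lor x3) \land (x2 \lor x3 \lor x1)
⇔ (\lnot x1 \lor x3) \land (x2 \lor x1) \land (x2 \lor x3)

(\lnot x1 \lor x3) \land (x2 \lor x1) \land (x2 \lor x3)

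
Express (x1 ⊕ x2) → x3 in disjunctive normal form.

(x1 ⊕ x2) → x3
≡ ¬(x1 ⊕ x2) ∨ x3   — eliminate →
≡ ¬((x1 ∧ ¬x2) ∨ (¬x1 ∧ x2)) ∨ x3   — expand ⊕
≡ (¬(x1 ∧ ¬x2) ∧ ¬(¬x1 ∧ x2)) ∨ x3   — De Morgan
≡ ((¬x1 ∨ ¬¬x2) ∧ ¬(¬x1 ∧ x2)) ∨ x3   — De Morgan
≡ ((¬x1 ∨ x2) ∧ ¬(¬x1 ∧ x2)) ∨ x3   — double negation
≡ ((¬x1 ∨ x2) ∧ (¬¬x1 ∨ ¬x2)) ∨ x3   — De Morgan
≡ ((¬x1 ∨ x2) ∧ (x1 ∨ ¬x2)) ∨ x3   — double negation
≡ (¬x1 ∧ x1) ∨ (¬x1 ∧ ¬x2) ∨ (x2 ∧ x1) ∨ (x2 ∧ ¬x2) ∨ x3   — distribute ∧ over ∨
≡ (¬x1 ∧ ¬x2) ∨ (x2 ∧ x1) ∨ x3   — simplify

(¬x1 ∧ ¬x2) ∨ (x2 ∧ x1) ∨ x3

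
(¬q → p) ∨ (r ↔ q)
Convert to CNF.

(¬q → p) ∨ (r ↔ q)
= ¬¬q ∨ p ∨ (r ↔ q)   (eliminate →)
= ¬¬q ∨ p ∨ ((r → q) ∧ (q → r))   (eliminate ↔)
= ¬¬q ∨ p ∨ ((¬r ∨ q) ∧ (q → r))   (eliminate →)
= ¬¬q ∨ p ∨ ((¬r ∨ q) ∧ (¬q ∨ r))   (eliminate →)
= q ∨ p ∨ ((¬r ∨ q) ∧ (¬q ∨ r))   (double negation)
= (q ∨ p ∨ ¬r ∨ q) ∧ (q ∨ p ∨ ¬q ∨ r)   (distribute ∨ over ∧)
= q ∨ p ∨ ¬r   (simplify)

q ∨ p ∨ ¬r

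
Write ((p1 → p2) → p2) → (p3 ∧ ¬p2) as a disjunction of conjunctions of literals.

((p1 → p2) → p2) → (p3 ∧ ¬p2)
⇔ ¬((p1 → p2) → p2) ∨ (p3 ∧ ¬p2)   [eliminate →]
⇔ ¬(¬(p1 → p2) ∨ p2) ∨ (p3 ∧ ¬p2)   [eliminate →]
⇔ ¬(¬(¬p1 ∨ p2) ∨ p2) ∨ (p3 ∧ ¬p2)   [eliminate →]
⇔ (¬¬(¬p1 ∨ p2) ∧ ¬p2) ∨ (p3 ∧ ¬p2)   [De Morgan]
⇔ ((¬p1 ∨ p2) ∧ ¬p2) ∨ (p3 ∧ ¬p2)   [double negation]
⇔ (¬p1 ∧ ¬p2) ∨ (p2 ∧ ¬p2) ∨ (p3 ∧ ¬p2)   [distribute ∧ over ∨]
⇔ (¬p1 ∧ ¬p2) ∨ (p3 ∧ ¬p2)   [simplify]

(¬p1 ∧ ¬p2) ∨ (p3 ∧ ¬p2)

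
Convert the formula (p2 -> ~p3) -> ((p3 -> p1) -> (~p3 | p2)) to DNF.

(p2 -> ~p3) -> ((p3 -> p1) -> (~p3 | p2))
⇔ ~(p2 -> ~p3) | ((p3 -> p1) -> (~p3 | p2))   — eliminate ->
⇔ ~(~p2 | ~p3) | ((p3 -> p1) -> (~p3 | p2))   — eliminate ->
⇔ ~(~p2 | ~p3) | ~(p3 -> p1) | ~p3 | p2   — eliminate ->
⇔ ~(~p2 | ~p3) | ~(~p3 | p1) | ~p3 | p2   — eliminate ->
⇔ (~~p2 & ~~p3) | ~(~p3 | p1) | ~p3 | p2   — De Morgan
⇔ (p2 & ~~p3) | ~(~p3 | p1) | ~p3 | p2   — double negation
⇔ (p2 & p3) | ~(~p3 | p1) | ~p3 | p2   — double negation
⇔ (p2 & p3) | (~~p3 & ~p1) | ~p3 | p2   — De Morgan
⇔ (p2 & p3) | (p3 & ~p1) | ~p3 | p2   — double negation
⇔ (p3 & ~p1) | ~p3 | p2   — simplify

(p3 & ~p1) | ~p3 | p2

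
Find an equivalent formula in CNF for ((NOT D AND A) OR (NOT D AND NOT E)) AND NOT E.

NOT D AND NOT E

((NOT D AND A) OR (NOT D AND NOT E)) AND NOT E
⇔ (NOT D OR NOT D) AND (NOT D OR NOT E) AND (A OR NOT D) AND (A OR NOT E) AND NOT E   — distribute OR over AND
⇔ NOT D AND NOT E   — simplify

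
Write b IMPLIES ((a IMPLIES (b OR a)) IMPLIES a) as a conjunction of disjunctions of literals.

b IMPLIES ((a IMPLIES (b OR a)) IMPLIES a)
⇔ NOT b OR ((a IMPLIES (b OR a)) IMPLIES a)   (eliminate IMPLIES)
⇔ NOT b OR NOT (a IMPLIES (b OR a)) OR a   (eliminate IMPLIES)
⇔ NOT b OR NOT (NOT a OR b OR a) OR a   (eliminate IMPLIES)
⇔ NOT b OR (NOT NOT a AND NOT b AND NOT a) OR a   (De Morgan)
⇔ NOT b OR (a AND NOT b AND NOT a) OR a   (double negation)
⇔ (NOT b OR a OR a) AND (NOT b OR NOT b OR a) AND (NOT b OR NOT a OR a)   (distribute OR over AND)
⇔ NOT b OR a   (simplify)

NOT b OR a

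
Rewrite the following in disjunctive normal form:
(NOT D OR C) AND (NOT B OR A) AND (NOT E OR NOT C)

(NOT D OR C) AND (NOT B OR A) AND (NOT E OR NOT C)
≡ (NOT D AND NOT B AND NOT E) OR (NOT D AND NOT B AND NOT C) OR (NOT D AND A AND NOT E) OR (NOT D AND A AND NOT C) OR (C AND NOT B AND NOT E) OR (C AND NOT B AND NOT C) OR (C AND A AND NOT E) OR (C AND A AND NOT C)   (distribute AND over OR)
≡ (NOT D AND NOT B AND NOT E) OR (NOT D AND NOT B AND NOT C) OR (NOT D AND A AND NOT E) OR (NOT D AND A AND NOT C) OR (C AND NOT B AND NOT E) OR (C AND A AND NOT E)   (simplify)

(NOT D AND NOT B AND NOT E) OR (NOT D AND NOT B AND NOT C) OR (NOT D AND A AND NOT E) OR (NOT D AND A AND NOT C) OR (C AND NOT B AND NOT E) OR (C AND A AND NOT E)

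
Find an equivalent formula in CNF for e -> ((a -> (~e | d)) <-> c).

(~e | a | c) & (~e | ~d | c) & (~e | ~c | ~a | d)

e -> ((a -> (~e | d)) <-> c)
= ~e | ((a -> (~e | d)) <-> c)   [eliminate ->]
= ~e | (((a -> (~e | d)) -> c) & (c -> (a -> (~e | d))))   [eliminate <->]
= ~e | ((~(a -> (~e | d)) | c) & (c -> (a -> (~e | d))))   [eliminate ->]
= ~e | ((~(~a | ~e | d) | c) & (c -> (a -> (~e | d))))   [eliminate ->]
= ~e | ((~(~a | ~e | d) | c) & (~c | (a -> (~e | d))))   [eliminate ->]
= ~e | ((~(~a | ~e | d) | c) & (~c | ~a | ~e | d))   [eliminate ->]
= ~e | (((~~a & ~~e & ~d) | c) & (~c | ~a | ~e | d))   [De Morgan]
= ~e | (((a & ~~e & ~d) | c) & (~c | ~a | ~e | d))   [double negation]
= ~e | (((a & e & ~d) | c) & (~c | ~a | ~e | d))   [double negation]
= (~e | a | c) & (~e | e | c) & (~e | ~d | c) & (~e | ~c | ~a | ~e | d)   [distribute | over &]
= (~e | a | c) & (~e | ~d | c) & (~e | ~c | ~a | d)   [simplify]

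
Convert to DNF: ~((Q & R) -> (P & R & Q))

~((Q & R) -> (P & R & Q))
≡ ~(~(Q & R) | (P & R & Q))   (eliminate ->)
≡ ~~(Q & R) & ~(P & R & Q)   (De Morgan)
≡ Q & R & ~(P & R & Q)   (double negation)
≡ Q & R & (~P | ~R | ~Q)   (De Morgan)
≡ (Q & R & ~P) | (Q & R & ~R) | (Q & R & ~Q)   (distribute & over |)
≡ Q & R & ~P   (simplify)

Q & R & ~P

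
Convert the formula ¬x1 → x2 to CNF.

¬x1 → x2
≡ ¬¬x1 ∨ x2   [eliminate →]
≡ x1 ∨ x2   [double negation]

x1 ∨ x2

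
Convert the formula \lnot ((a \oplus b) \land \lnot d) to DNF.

\lnot ((a \oplus b) \land \lnot d)
≡ \lnot ((a \land \lnot b \lor \lnot a \land b) \land \lnot d)   (expand \oplus)
≡ \lnot (a \land \lnot b \lor \lnot a \land b) \lor \lnot \lnot d   (De Morgan)
≡ \lnot (a \land \lnot b) \land \lnot (\lnot a \land b) \lor \lnot \lnot d   (De Morgan)
≡ (\lnot a \lor \lnot \lnot b) \land \lnot (\lnot a \land b) \lor \lnot \lnot d   (De Morgan)
≡ (\lnot a \lor b) \land \lnot (\lnot a \land b) \lor \lnot \lnot d   (double negation)
≡ (\lnot a \lor b) \land (\lnot \lnot a \lor \lnot b) \lor \lnot \lnot d   (De Morgan)
≡ (\lnot a \lor b) \land (a \lor \lnot b) \lor \lnot \lnot d   (double negation)
≡ (\lnot a \lor b) \land (a \lor \lnot b) \lor d   (double negation)
≡ \lnot a \land a \lor \lnot a \land \lnot b \lor b \land a \lor b \land \lnot b \lor d   (distribute \land over \lor)
≡ \lnot a \land \lnot b \lor b \land a \lor d   (simplify)

\lnot a \land \lnot b \lor b \land a \lor d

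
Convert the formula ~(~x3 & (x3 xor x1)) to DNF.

~(~x3 & (x3 xor x1))
≡ ~(~x3 & ((x3 & ~x1) | (~x3 & x1)))   [expand xor]
≡ ~~x3 | ~((x3 & ~x1) | (~x3 & x1))   [De Morgan]
≡ x3 | ~((x3 & ~x1) | (~x3 & x1))   [double negation]
≡ x3 | (~(x3 & ~x1) & ~(~x3 & x1))   [De Morgan]
≡ x3 | ((~x3 | ~~x1) & ~(~x3 & x1))   [De Morgan]
≡ x3 | ((~x3 | x1) & ~(~x3 & x1))   [double negation]
≡ x3 | ((~x3 | x1) & (~~x3 | ~x1))   [De Morgan]
≡ x3 | ((~x3 | x1) & (x3 | ~x1))   [double negation]
≡ x3 | (~x3 & x3) | (~x3 & ~x1) | (x1 & x3) | (x1 & ~x1)   [distribute & over |]
≡ x3 | (~x3 & ~x1)   [simplify]

x3 | (~x3 & ~x1)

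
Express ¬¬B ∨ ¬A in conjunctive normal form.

B ∨ ¬A

¬¬B ∨ ¬A
≡ B ∨ ¬A   [double negation]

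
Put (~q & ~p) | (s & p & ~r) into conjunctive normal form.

(~q & ~p) | (s & p & ~r)
≡ (~q | s) & (~q | p) & (~q | ~r) & (~p | s) & (~p | p) & (~p | ~r)   [distribute | over &]
≡ (~q | s) & (~q | p) & (~q | ~r) & (~p | s) & (~p | ~r)   [simplify]

(~q | s) & (~q | p) & (~q | ~r) & (~p | s) & (~p | ~r)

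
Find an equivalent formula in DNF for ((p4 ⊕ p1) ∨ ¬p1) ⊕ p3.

((p4 ⊕ p1) ∨ ¬p1) ⊕ p3
≡ (((p4 ⊕ p1) ∨ ¬p1) ∧ ¬p3) ∨ (¬((p4 ⊕ p1) ∨ ¬p1) ∧ p3)
≡ (((p4 ∧ ¬p1) ∨ (¬p4 ∧ p1) ∨ ¬p1) ∧ ¬p3) ∨ (¬((p4 ⊕ p1) ∨ ¬p1) ∧ p3)
≡ (((p4 ∧ ¬p1) ∨ (¬p4 ∧ p1) ∨ ¬p1) ∧ ¬p3) ∨ (¬((p4 ∧ ¬p1) ∨ (¬p4 ∧ p1) ∨ ¬p1) ∧ p3)
≡ (((p4 ∧ ¬p1) ∨ (¬p4 ∧ p1) ∨ ¬p1) ∧ ¬p3) ∨ (¬(p4 ∧ ¬p1) ∧ ¬(¬p4 ∧ p1) ∧ ¬¬p1 ∧ p3)
≡ (((p4 ∧ ¬p1) ∨ (¬p4 ∧ p1) ∨ ¬p1) ∧ ¬p3) ∨ ((¬p4 ∨ ¬¬p1) ∧ ¬(¬p4 ∧ p1) ∧ ¬¬p1 ∧ p3)
≡ (((p4 ∧ ¬p1) ∨ (¬p4 ∧ p1) ∨ ¬p1) ∧ ¬p3) ∨ ((¬p4 ∨ p1) ∧ ¬(¬p4 ∧ p1) ∧ ¬¬p1 ∧ p3)
≡ (((p4 ∧ ¬p1) ∨ (¬p4 ∧ p1) ∨ ¬p1) ∧ ¬p3) ∨ ((¬p4 ∨ p1) ∧ (¬¬p4 ∨ ¬p1) ∧ ¬¬p1 ∧ p3)
≡ (((p4 ∧ ¬p1) ∨ (¬p4 ∧ p1) ∨ ¬p1) ∧ ¬p3) ∨ ((¬p4 ∨ p1) ∧ (p4 ∨ ¬p1) ∧ ¬¬p1 ∧ p3)
≡ (((p4 ∧ ¬p1) ∨ (¬p4 ∧ p1) ∨ ¬p1) ∧ ¬p3) ∨ ((¬p4 ∨ p1) ∧ (p4 ∨ ¬p1) ∧ p1 ∧ p3)
≡ (p4 ∧ ¬p1 ∧ ¬p3) ∨ (¬p4 ∧ p1 ∧ ¬p3) ∨ (¬p1 ∧ ¬p3) ∨ (¬p4 ∧ p4 ∧ p1 ∧ p3) ∨ (¬p4 ∧ ¬p1 ∧ p1 ∧ p3) ∨ (p1 ∧ p4 ∧ p1 ∧ p3) ∨ (p1 ∧ ¬p1 ∧ p1 ∧ p3)
≡ (¬p4 ∧ p1 ∧ ¬p3) ∨ (¬p1 ∧ ¬p3) ∨ (p1 ∧ p4 ∧ p3)

(¬p4 ∧ p1 ∧ ¬p3) ∨ (¬p1 ∧ ¬p3) ∨ (p1 ∧ p4 ∧ p3)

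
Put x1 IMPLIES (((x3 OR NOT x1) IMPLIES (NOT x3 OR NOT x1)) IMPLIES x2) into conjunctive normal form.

x1 IMPLIES (((x3 OR NOT x1) IMPLIES (NOT x3 OR NOT x1)) IMPLIES x2)
≡ NOT x1 OR (((x3 OR NOT x1) IMPLIES (NOT x3 OR NOT x1)) IMPLIES x2)   [eliminate IMPLIES]
≡ NOT x1 OR NOT ((x3 OR NOT x1) IMPLIES (NOT x3 OR NOT x1)) OR x2   [eliminate IMPLIES]
≡ NOT x1 OR NOT (NOT (x3 OR NOT x1) OR NOT x3 OR NOT x1) OR x2   [eliminate IMPLIES]
≡ NOT x1 OR (NOT NOT (x3 OR NOT x1) AND NOT NOT x3 AND NOT NOT x1) OR x2   [De Morgan]
≡ NOT x1 OR ((x3 OR NOT x1) AND NOT NOT x3 AND NOT NOT x1) OR x2   [double negation]
≡ NOT x1 OR ((x3 OR NOT x1) AND x3 AND NOT NOT x1) OR x2   [double negation]
≡ NOT x1 OR ((x3 OR NOT x1) AND x3 AND x1) OR x2   [double negation]
≡ (NOT x1 OR x3 OR NOT x1 OR x2) AND (NOT x1 OR x3 OR x2) AND (NOT x1 OR x1 OR x2)   [distribute OR over AND]
≡ NOT x1 OR x3 OR x2   [simplify]

NOT x1 OR x3 OR x2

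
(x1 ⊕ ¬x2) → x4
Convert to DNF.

(¬x1 ∧ x2) ∨ (¬x2 ∧ x1) ∨ x4

(x1 ⊕ ¬x2) → x4
≡ ¬(x1 ⊕ ¬x2) ∨ x4   — eliminate →
≡ ¬((x1 ∧ ¬¬x2) ∨ (¬x1 ∧ ¬x2)) ∨ x4   — expand ⊕
≡ (¬(x1 ∧ ¬¬x2) ∧ ¬(¬x1 ∧ ¬x2)) ∨ x4   — De Morgan
≡ ((¬x1 ∨ ¬¬¬x2) ∧ ¬(¬x1 ∧ ¬x2)) ∨ x4   — De Morgan
≡ ((¬x1 ∨ ¬x2) ∧ ¬(¬x1 ∧ ¬x2)) ∨ x4   — double negation
≡ ((¬x1 ∨ ¬x2) ∧ (¬¬x1 ∨ ¬¬x2)) ∨ x4   — De Morgan
≡ ((¬x1 ∨ ¬x2) ∧ (x1 ∨ ¬¬x2)) ∨ x4   — double negation
≡ ((¬x1 ∨ ¬x2) ∧ (x1 ∨ x2)) ∨ x4   — double negation
≡ (¬x1 ∧ x1) ∨ (¬x1 ∧ x2) ∨ (¬x2 ∧ x1) ∨ (¬x2 ∧ x2) ∨ x4   — distribute ∧ over ∨
≡ (¬x1 ∧ x2) ∨ (¬x2 ∧ x1) ∨ x4   — simplify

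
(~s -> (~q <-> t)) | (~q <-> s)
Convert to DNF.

(~s -> (~q <-> t)) | (~q <-> s)
= ~~s | (~q <-> t) | (~q <-> s)   [eliminate ->]
= ~~s | ((~q -> t) & (t -> ~q)) | (~q <-> s)   [eliminate <->]
= ~~s | ((~~q | t) & (t -> ~q)) | (~q <-> s)   [eliminate ->]
= ~~s | ((~~q | t) & (~t | ~q)) | (~q <-> s)   [eliminate ->]
= ~~s | ((~~q | t) & (~t | ~q)) | ((~q -> s) & (s -> ~q))   [eliminate <->]
= ~~s | ((~~q | t) & (~t | ~q)) | ((~~q | s) & (s -> ~q))   [eliminate ->]
= ~~s | ((~~q | t) & (~t | ~q)) | ((~~q | s) & (~s | ~q))   [eliminate ->]
= s | ((~~q | t) & (~t | ~q)) | ((~~q | s) & (~s | ~q))   [double negation]
= s | ((q | t) & (~t | ~q)) | ((~~q | s) & (~s | ~q))   [double negation]
= s | ((q | t) & (~t | ~q)) | ((q | s) & (~s | ~q))   [double negation]
= s | (q & ~t) | (q & ~q) | (t & ~t) | (t & ~q) | (q & ~s) | (q & ~q) | (s & ~s) | (s & ~q)   [distribute & over |]
= s | (q & ~t) | (t & ~q) | (q & ~s)   [simplify]

s | (q & ~t) | (t & ~q) | (q & ~s)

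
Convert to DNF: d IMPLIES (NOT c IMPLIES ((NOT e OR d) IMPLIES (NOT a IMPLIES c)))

d IMPLIES (NOT c IMPLIES ((NOT e OR d) IMPLIES (NOT a IMPLIES c)))
= NOT d OR (NOT c IMPLIES ((NOT e OR d) IMPLIES (NOT a IMPLIES c)))   [eliminate IMPLIES]
= NOT d OR NOT NOT c OR ((NOT e OR d) IMPLIES (NOT a IMPLIES c))   [eliminate IMPLIES]
= NOT d OR NOT NOT c OR NOT (NOT e OR d) OR (NOT a IMPLIES c)   [eliminate IMPLIES]
= NOT d OR NOT NOT c OR NOT (NOT e OR d) OR NOT NOT a OR c   [eliminate IMPLIES]
= NOT d OR c OR NOT (NOT e OR d) OR NOT NOT a OR c   [double negation]
= NOT d OR c OR (NOT NOT e AND NOT d) OR NOT NOT a OR c   [De Morgan]
= NOT d OR c OR (e AND NOT d) OR NOT NOT a OR c   [double negation]
= NOT d OR c OR (e AND NOT d) OR a OR c   [double negation]
= NOT d OR c OR a   [simplify]

NOT d OR c OR a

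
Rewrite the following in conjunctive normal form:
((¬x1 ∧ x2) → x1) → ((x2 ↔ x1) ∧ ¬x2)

(¬x1 ∨ x2) ∧ (¬x1 ∨ ¬x2)

((¬x1 ∧ x2) → x1) → ((x2 ↔ x1) ∧ ¬x2)
⇔ ¬((¬x1 ∧ x2) → x1) ∨ ((x2 ↔ x1) ∧ ¬x2)   (eliminate →)
⇔ ¬(¬(¬x1 ∧ x2) ∨ x1) ∨ ((x2 ↔ x1) ∧ ¬x2)   (eliminate →)
⇔ ¬(¬(¬x1 ∧ x2) ∨ x1) ∨ ((x2 → x1) ∧ (x1 → x2) ∧ ¬x2)   (eliminate ↔)
⇔ ¬(¬(¬x1 ∧ x2) ∨ x1) ∨ ((¬x2 ∨ x1) ∧ (x1 → x2) ∧ ¬x2)   (eliminate →)
⇔ ¬(¬(¬x1 ∧ x2) ∨ x1) ∨ ((¬x2 ∨ x1) ∧ (¬x1 ∨ x2) ∧ ¬x2)   (eliminate →)
⇔ (¬¬(¬x1 ∧ x2) ∧ ¬x1) ∨ ((¬x2 ∨ x1) ∧ (¬x1 ∨ x2) ∧ ¬x2)   (De Morgan)
⇔ (¬x1 ∧ x2 ∧ ¬x1) ∨ ((¬x2 ∨ x1) ∧ (¬x1 ∨ x2) ∧ ¬x2)   (double negation)
⇔ (¬x1 ∨ ¬x2 ∨ x1) ∧ (¬x1 ∨ ¬x1 ∨ x2) ∧ (¬x1 ∨ ¬x2) ∧ (x2 ∨ ¬x2 ∨ x1) ∧ (x2 ∨ ¬x1 ∨ x2) ∧ (x2 ∨ ¬x2) ∧ (¬x1 ∨ ¬x2 ∨ x1) ∧ (¬x1 ∨ ¬x1 ∨ x2) ∧ (¬x1 ∨ ¬x2)   (distribute ∨ over ∧)
⇔ (¬x1 ∨ x2) ∧ (¬x1 ∨ ¬x2)   (simplify)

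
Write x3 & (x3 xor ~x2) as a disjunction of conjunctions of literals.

x3 & x2

x3 & (x3 xor ~x2)
= x3 & ((x3 & ~~x2) | (~x3 & ~x2))   [expand xor]
= x3 & ((x3 & x2) | (~x3 & ~x2))   [double negation]
= (x3 & x3 & x2) | (x3 & ~x3 & ~x2)   [distribute & over |]
= x3 & x2   [simplify]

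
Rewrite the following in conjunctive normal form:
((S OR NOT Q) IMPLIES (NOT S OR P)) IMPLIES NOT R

(S OR NOT R) AND (NOT P OR NOT R)

((S OR NOT Q) IMPLIES (NOT S OR P)) IMPLIES NOT R
⇔ NOT ((S OR NOT Q) IMPLIES (NOT S OR P)) OR NOT R   (eliminate IMPLIES)
⇔ NOT (NOT (S OR NOT Q) OR NOT S OR P) OR NOT R   (eliminate IMPLIES)
⇔ (NOT NOT (S OR NOT Q) AND NOT NOT S AND NOT P) OR NOT R   (De Morgan)
⇔ ((S OR NOT Q) AND NOT NOT S AND NOT P) OR NOT R   (double negation)
⇔ ((S OR NOT Q) AND S AND NOT P) OR NOT R   (double negation)
⇔ (S OR NOT Q OR NOT R) AND (S OR NOT R) AND (NOT P OR NOT R)   (distribute OR over AND)
⇔ (S OR NOT R) AND (NOT P OR NOT R)   (simplify)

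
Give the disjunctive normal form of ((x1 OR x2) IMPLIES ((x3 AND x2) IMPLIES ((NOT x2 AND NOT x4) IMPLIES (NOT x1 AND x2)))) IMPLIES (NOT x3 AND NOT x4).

NOT x3 AND NOT x4

((x1 OR x2) IMPLIES ((x3 AND x2) IMPLIES ((NOT x2 AND NOT x4) IMPLIES (NOT x1 AND x2)))) IMPLIES (NOT x3 AND NOT x4)
= NOT ((x1 OR x2) IMPLIES ((x3 AND x2) IMPLIES ((NOT x2 AND NOT x4) IMPLIES (NOT x1 AND x2)))) OR (NOT x3 AND NOT x4)   [eliminate IMPLIES]
= NOT (NOT (x1 OR x2) OR ((x3 AND x2) IMPLIES ((NOT x2 AND NOT x4) IMPLIES (NOT x1 AND x2)))) OR (NOT x3 AND NOT x4)   [eliminate IMPLIES]
= NOT (NOT (x1 OR x2) OR NOT (x3 AND x2) OR ((NOT x2 AND NOT x4) IMPLIES (NOT x1 AND x2))) OR (NOT x3 AND NOT x4)   [eliminate IMPLIES]
= NOT (NOT (x1 OR x2) OR NOT (x3 AND x2) OR NOT (NOT x2 AND NOT x4) OR (NOT x1 AND x2)) OR (NOT x3 AND NOT x4)   [eliminate IMPLIES]
= (NOT NOT (x1 OR x2) AND NOT NOT (x3 AND x2) AND NOT NOT (NOT x2 AND NOT x4) AND NOT (NOT x1 AND x2)) OR (NOT x3 AND NOT x4)   [De Morgan]
= ((x1 OR x2) AND NOT NOT (x3 AND x2) AND NOT NOT (NOT x2 AND NOT x4) AND NOT (NOT x1 AND x2)) OR (NOT x3 AND NOT x4)   [double negation]
= ((x1 OR x2) AND x3 AND x2 AND NOT NOT (NOT x2 AND NOT x4) AND NOT (NOT x1 AND x2)) OR (NOT x3 AND NOT x4)   [double negation]
= ((x1 OR x2) AND x3 AND x2 AND NOT x2 AND NOT x4 AND NOT (NOT x1 AND x2)) OR (NOT x3 AND NOT x4)   [double negation]
= ((x1 OR x2) AND x3 AND x2 AND NOT x2 AND NOT x4 AND (NOT NOT x1 OR NOT x2)) OR (NOT x3 AND NOT x4)   [De Morgan]
= ((x1 OR x2) AND x3 AND x2 AND NOT x2 AND NOT x4 AND (x1 OR NOT x2)) OR (NOT x3 AND NOT x4)   [double negation]
= (x1 AND x3 AND x2 AND NOT x2 AND NOT x4 AND x1) OR (x1 AND x3 AND x2 AND NOT x2 AND NOT x4 AND NOT x2) OR (x2 AND x3 AND x2 AND NOT x2 AND NOT x4 AND x1) OR (x2 AND x3 AND x2 AND NOT x2 AND NOT x4 AND NOT x2) OR (NOT x3 AND NOT x4)   [distribute AND over OR]
= NOT x3 AND NOT x4   [simplify]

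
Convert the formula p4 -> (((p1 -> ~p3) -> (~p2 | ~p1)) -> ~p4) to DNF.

~p4 | (~p3 & p2 & p1)

p4 -> (((p1 -> ~p3) -> (~p2 | ~p1)) -> ~p4)
≡ ~p4 | (((p1 -> ~p3) -> (~p2 | ~p1)) -> ~p4)   — eliminate ->
≡ ~p4 | ~((p1 -> ~p3) -> (~p2 | ~p1)) | ~p4   — eliminate ->
≡ ~p4 | ~(~(p1 -> ~p3) | ~p2 | ~p1) | ~p4   — eliminate ->
≡ ~p4 | ~(~(~p1 | ~p3) | ~p2 | ~p1) | ~p4   — eliminate ->
≡ ~p4 | (~~(~p1 | ~p3) & ~~p2 & ~~p1) | ~p4   — De Morgan
≡ ~p4 | ((~p1 | ~p3) & ~~p2 & ~~p1) | ~p4   — double negation
≡ ~p4 | ((~p1 | ~p3) & p2 & ~~p1) | ~p4   — double negation
≡ ~p4 | ((~p1 | ~p3) & p2 & p1) | ~p4   — double negation
≡ ~p4 | (~p1 & p2 & p1) | (~p3 & p2 & p1) | ~p4   — distribute & over |
≡ ~p4 | (~p3 & p2 & p1)   — simplify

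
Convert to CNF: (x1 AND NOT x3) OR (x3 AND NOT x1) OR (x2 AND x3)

(x1 OR x3) AND (NOT x3 OR NOT x1 OR x2)

(x1 AND NOT x3) OR (x3 AND NOT x1) OR (x2 AND x3)
≡ (x1 OR x3 OR x2) AND (x1 OR x3 OR x3) AND (x1 OR NOT x1 OR x2) AND (x1 OR NOT x1 OR x3) AND (NOT x3 OR x3 OR x2) AND (NOT x3 OR x3 OR x3) AND (NOT x3 OR NOT x1 OR x2) AND (NOT x3 OR NOT x1 OR x3)   [distribute OR over AND]
≡ (x1 OR x3) AND (NOT x3 OR NOT x1 OR x2)   [simplify]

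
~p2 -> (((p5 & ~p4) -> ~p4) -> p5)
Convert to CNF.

~p2 -> (((p5 & ~p4) -> ~p4) -> p5)
= ~~p2 | (((p5 & ~p4) -> ~p4) -> p5)   — eliminate ->
= ~~p2 | ~((p5 & ~p4) -> ~p4) | p5   — eliminate ->
= ~~p2 | ~(~(p5 & ~p4) | ~p4) | p5   — eliminate ->
= p2 | ~(~(p5 & ~p4) | ~p4) | p5   — double negation
= p2 | (~~(p5 & ~p4) & ~~p4) | p5   — De Morgan
= p2 | (p5 & ~p4 & ~~p4) | p5   — double negation
= p2 | (p5 & ~p4 & p4) | p5   — double negation
= (p2 | p5 | p5) & (p2 | ~p4 | p5) & (p2 | p4 | p5)   — distribute | over &
= p2 | p5   — simplify

p2 | p5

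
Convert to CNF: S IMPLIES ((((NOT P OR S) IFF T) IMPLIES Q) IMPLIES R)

S IMPLIES ((((NOT P OR S) IFF T) IMPLIES Q) IMPLIES R)
= NOT S OR ((((NOT P OR S) IFF T) IMPLIES Q) IMPLIES R)   — eliminate IMPLIES
= NOT S OR NOT (((NOT P OR S) IFF T) IMPLIES Q) OR R   — eliminate IMPLIES
= NOT S OR NOT (NOT ((NOT P OR S) IFF T) OR Q) OR R   — eliminate IMPLIES
= NOT S OR NOT (NOT (((NOT P OR S) IMPLIES T) AND (T IMPLIES (NOT P OR S))) OR Q) OR R   — eliminate IFF
= NOT S OR NOT (NOT ((NOT (NOT P OR S) OR T) AND (T IMPLIES (NOT P OR S))) OR Q) OR R   — eliminate IMPLIES
= NOT S OR NOT (NOT ((NOT (NOT P OR S) OR T) AND (NOT T OR NOT P OR S)) OR Q) OR R   — eliminate IMPLIES
= NOT S OR (NOT NOT ((NOT (NOT P OR S) OR T) AND (NOT T OR NOT P OR S)) AND NOT Q) OR R   — De Morgan
= NOT S OR ((NOT (NOT P OR S) OR T) AND (NOT T OR NOT P OR S) AND NOT Q) OR R   — double negation
= NOT S OR (((NOT NOT P AND NOT S) OR T) AND (NOT T OR NOT P OR S) AND NOT Q) OR R   — De Morgan
= NOT S OR (((P AND NOT S) OR T) AND (NOT T OR NOT P OR S) AND NOT Q) OR R   — double negation
= (NOT S OR P OR T OR R) AND (NOT S OR NOT S OR T OR R) AND (NOT S OR NOT T OR NOT P OR S OR R) AND (NOT S OR NOT Q OR R)   — distribute OR over AND
= (NOT S OR T OR R) AND (NOT S OR NOT Q OR R)   — simplify

(NOT S OR T OR R) AND (NOT S OR NOT Q OR R)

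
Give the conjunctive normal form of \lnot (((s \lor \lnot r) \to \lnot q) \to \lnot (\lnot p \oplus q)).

\lnot (((s \lor \lnot r) \to \lnot q) \to \lnot (\lnot p \oplus q))
≡ \lnot (\lnot ((s \lor \lnot r) \to \lnot q) \lor \lnot (\lnot p \oplus q))   [eliminate \to]
≡ \lnot (\lnot (\lnot (s \lor \lnot r) \lor \lnot q) \lor \lnot (\lnot p \oplus q))   [eliminate \to]
≡ \lnot (\lnot (\lnot (s \lor \lnot r) \lor \lnot q) \lor \lnot ((\lnot p \lor q) \land \lnot (\lnot p \land q)))   [expand \oplus]
≡ \lnot \lnot (\lnot (s \lor \lnot r) \lor \lnot q) \land \lnot \lnot ((\lnot p \lor q) \land \lnot (\lnot p \land q))   [De Morgan]
≡ (\lnot (s \lor \lnot r) \lor \lnot q) \land \lnot \lnot ((\lnot p \lor q) \land \lnot (\lnot p \land q))   [double negation]
≡ ((\lnot s \land \lnot \lnot r) \lor \lnot q) \land \lnot \lnot ((\lnot p \lor q) \land \lnot (\lnot p \land q))   [De Morgan]
≡ ((\lnot s \land r) \lor \lnot q) \land \lnot \lnot ((\lnot p \lor q) \land \lnot (\lnot p \land q))   [double negation]
≡ ((\lnot s \land r) \lor \lnot q) \land (\lnot p \lor q) \land \lnot (\lnot p \land q)   [double negation]
≡ ((\lnot s \land r) \lor \lnot q) \land (\lnot p \lor q) \land (\lnot \lnot p \lor \lnot q)   [De Morgan]
≡ ((\lnot s \land r) \lor \lnot q) \land (\lnot p \lor q) \land (p \lor \lnot q)   [double negation]
≡ (\lnot s \lor \lnot q) \land (r \lor \lnot q) \land (\lnot p \lor q) \land (p \lor \lnot q)   [distribute \lor over \land]

(\lnot s \lor \lnot q) \land (r \lor \lnot q) \land (\lnot p \lor q) \land (p \lor \lnot q)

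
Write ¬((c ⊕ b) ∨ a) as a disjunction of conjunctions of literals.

(¬c ∧ ¬b ∧ ¬a) ∨ (b ∧ c ∧ ¬a)

¬((c ⊕ b) ∨ a)
≡ ¬((c ∧ ¬b) ∨ (¬c ∧ b) ∨ a)   [expand ⊕]
≡ ¬(c ∧ ¬b) ∧ ¬(¬c ∧ b) ∧ ¬a   [De Morgan]
≡ (¬c ∨ ¬¬b) ∧ ¬(¬c ∧ b) ∧ ¬a   [De Morgan]
≡ (¬c ∨ b) ∧ ¬(¬c ∧ b) ∧ ¬a   [double negation]
≡ (¬c ∨ b) ∧ (¬¬c ∨ ¬b) ∧ ¬a   [De Morgan]
≡ (¬c ∨ b) ∧ (c ∨ ¬b) ∧ ¬a   [double negation]
≡ (¬c ∧ c ∧ ¬a) ∨ (¬c ∧ ¬b ∧ ¬a) ∨ (b ∧ c ∧ ¬a) ∨ (b ∧ ¬b ∧ ¬a)   [distribute ∧ over ∨]
≡ (¬c ∧ ¬b ∧ ¬a) ∨ (b ∧ c ∧ ¬a)   [simplify]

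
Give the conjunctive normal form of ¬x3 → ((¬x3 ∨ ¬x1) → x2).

¬x3 → ((¬x3 ∨ ¬x1) → x2)
≡ ¬¬x3 ∨ ((¬x3 ∨ ¬x1) → x2)   [eliminate →]
≡ ¬¬x3 ∨ ¬(¬x3 ∨ ¬x1) ∨ x2   [eliminate →]
≡ x3 ∨ ¬(¬x3 ∨ ¬x1) ∨ x2   [double negation]
≡ x3 ∨ (¬¬x3 ∧ ¬¬x1) ∨ x2   [De Morgan]
≡ x3 ∨ (x3 ∧ ¬¬x1) ∨ x2   [double negation]
≡ x3 ∨ (x3 ∧ x1) ∨ x2   [double negation]
≡ (x3 ∨ x3 ∨ x2) ∧ (x3 ∨ x1 ∨ x2)   [distribute ∨ over ∧]
≡ x3 ∨ x2   [simplify]

x3 ∨ x2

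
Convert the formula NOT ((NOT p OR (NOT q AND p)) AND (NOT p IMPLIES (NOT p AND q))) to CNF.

NOT ((NOT p OR (NOT q AND p)) AND (NOT p IMPLIES (NOT p AND q)))
≡ NOT ((NOT p OR (NOT q AND p)) AND (NOT NOT p OR (NOT p AND q)))   [eliminate IMPLIES]
≡ NOT (NOT p OR (NOT q AND p)) OR NOT (NOT NOT p OR (NOT p AND q))   [De Morgan]
≡ (NOT NOT p AND NOT (NOT q AND p)) OR NOT (NOT NOT p OR (NOT p AND q))   [De Morgan]
≡ (p AND NOT (NOT q AND p)) OR NOT (NOT NOT p OR (NOT p AND q))   [double negation]
≡ (p AND (NOT NOT q OR NOT p)) OR NOT (NOT NOT p OR (NOT p AND q))   [De Morgan]
≡ (p AND (q OR NOT p)) OR NOT (NOT NOT p OR (NOT p AND q))   [double negation]
≡ (p AND (q OR NOT p)) OR (NOT NOT NOT p AND NOT (NOT p AND q))   [De Morgan]
≡ (p AND (q OR NOT p)) OR (NOT p AND NOT (NOT p AND q))   [double negation]
≡ (p AND (q OR NOT p)) OR (NOT p AND (NOT NOT p OR NOT q))   [De Morgan]
≡ (p AND (q OR NOT p)) OR (NOT p AND (p OR NOT q))   [double negation]
≡ (p OR NOT p) AND (p OR p OR NOT q) AND (q OR NOT p OR NOT p) AND (q OR NOT p OR p OR NOT q)   [distribute OR over AND]
≡ (p OR NOT q) AND (q OR NOT p)   [simplify]

(p OR NOT q) AND (q OR NOT p)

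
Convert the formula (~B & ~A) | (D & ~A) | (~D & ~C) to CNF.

(~B | D | ~C) & (~A | ~D) & (~A | ~C)

(~B & ~A) | (D & ~A) | (~D & ~C)
≡ (~B | D | ~D) & (~B | D | ~C) & (~B | ~A | ~D) & (~B | ~A | ~C) & (~A | D | ~D) & (~A | D | ~C) & (~A | ~A | ~D) & (~A | ~A | ~C)   [distribute | over &]
≡ (~B | D | ~C) & (~A | ~D) & (~A | ~C)   [simplify]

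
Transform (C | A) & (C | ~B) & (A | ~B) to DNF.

(C & A) | (C & ~B) | (A & ~B)

(C | A) & (C | ~B) & (A | ~B)
≡ (C & C & A) | (C & C & ~B) | (C & ~B & A) | (C & ~B & ~B) | (A & C & A) | (A & C & ~B) | (A & ~B & A) | (A & ~B & ~B)   (distribute & over |)
≡ (C & A) | (C & ~B) | (A & ~B)   (simplify)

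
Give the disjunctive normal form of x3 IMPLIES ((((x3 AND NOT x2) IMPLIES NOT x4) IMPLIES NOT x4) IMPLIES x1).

x3 IMPLIES ((((x3 AND NOT x2) IMPLIES NOT x4) IMPLIES NOT x4) IMPLIES x1)
⇔ NOT x3 OR ((((x3 AND NOT x2) IMPLIES NOT x4) IMPLIES NOT x4) IMPLIES x1)   [eliminate IMPLIES]
⇔ NOT x3 OR NOT (((x3 AND NOT x2) IMPLIES NOT x4) IMPLIES NOT x4) OR x1   [eliminate IMPLIES]
⇔ NOT x3 OR NOT (NOT ((x3 AND NOT x2) IMPLIES NOT x4) OR NOT x4) OR x1   [eliminate IMPLIES]
⇔ NOT x3 OR NOT (NOT (NOT (x3 AND NOT x2) OR NOT x4) OR NOT x4) OR x1   [eliminate IMPLIES]
⇔ NOT x3 OR (NOT NOT (NOT (x3 AND NOT x2) OR NOT x4) AND NOT NOT x4) OR x1   [De Morgan]
⇔ NOT x3 OR ((NOT (x3 AND NOT x2) OR NOT x4) AND NOT NOT x4) OR x1   [double negation]
⇔ NOT x3 OR ((NOT x3 OR NOT NOT x2 OR NOT x4) AND NOT NOT x4) OR x1   [De Morgan]
⇔ NOT x3 OR ((NOT x3 OR x2 OR NOT x4) AND NOT NOT x4) OR x1   [double negation]
⇔ NOT x3 OR ((NOT x3 OR x2 OR NOT x4) AND x4) OR x1   [double negation]
⇔ NOT x3 OR (NOT x3 AND x4) OR (x2 AND x4) OR (NOT x4 AND x4) OR x1   [distribute AND over OR]
⇔ NOT x3 OR (x2 AND x4) OR x1   [simplify]

NOT x3 OR (x2 AND x4) OR x1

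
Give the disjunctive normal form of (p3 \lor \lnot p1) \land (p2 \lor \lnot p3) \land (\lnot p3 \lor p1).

(p3 \lor \lnot p1) \land (p2 \lor \lnot p3) \land (\lnot p3 \lor p1)
≡ (p3 \land p2 \land \lnot p3) \lor (p3 \land p2 \land p1) \lor (p3 \land \lnot p3 \land \lnot p3) \lor (p3 \land \lnot p3 \land p1) \lor (\lnot p1 \land p2 \land \lnot p3) \lor (\lnot p1 \land p2 \land p1) \lor (\lnot p1 \land \lnot p3 \land \lnot p3) \lor (\lnot p1 \land \lnot p3 \land p1)   [distribute \land over \lor]
≡ (p3 \land p2 \land p1) \lor (\lnot p1 \land \lnot p3)   [simplify]

(p3 \land p2 \land p1) \lor (\lnot p1 \land \lnot p3)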